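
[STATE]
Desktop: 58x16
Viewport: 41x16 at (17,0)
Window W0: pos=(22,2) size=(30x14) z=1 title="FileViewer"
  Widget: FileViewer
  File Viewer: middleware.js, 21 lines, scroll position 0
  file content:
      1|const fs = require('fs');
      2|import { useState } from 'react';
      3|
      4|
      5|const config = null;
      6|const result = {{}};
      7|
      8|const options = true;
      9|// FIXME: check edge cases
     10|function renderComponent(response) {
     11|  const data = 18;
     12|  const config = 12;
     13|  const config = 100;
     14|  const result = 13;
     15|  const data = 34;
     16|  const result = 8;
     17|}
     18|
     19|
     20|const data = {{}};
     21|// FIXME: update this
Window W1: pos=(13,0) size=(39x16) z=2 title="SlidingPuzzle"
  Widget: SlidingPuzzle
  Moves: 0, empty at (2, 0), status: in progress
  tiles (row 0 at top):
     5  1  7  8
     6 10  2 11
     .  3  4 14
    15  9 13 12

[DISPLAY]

━━━━━━━━━━━━━━━━━━━━━━━━━━━━━━━━━━┓      
idingPuzzle                       ┃      
──────────────────────────────────┨      
──┬────┬────┬────┐                ┃      
5 │  1 │  7 │  8 │                ┃      
──┼────┼────┼────┤                ┃      
6 │ 10 │  2 │ 11 │                ┃      
──┼────┼────┼────┤                ┃      
  │  3 │  4 │ 14 │                ┃      
──┼────┼────┼────┤                ┃      
5 │  9 │ 13 │ 12 │                ┃      
──┴────┴────┴────┘                ┃      
es: 0                             ┃      
                                  ┃      
                                  ┃      
━━━━━━━━━━━━━━━━━━━━━━━━━━━━━━━━━━┛      


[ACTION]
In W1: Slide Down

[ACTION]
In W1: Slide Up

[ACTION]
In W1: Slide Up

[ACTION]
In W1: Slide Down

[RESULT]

━━━━━━━━━━━━━━━━━━━━━━━━━━━━━━━━━━┓      
idingPuzzle                       ┃      
──────────────────────────────────┨      
──┬────┬────┬────┐                ┃      
5 │  1 │  7 │  8 │                ┃      
──┼────┼────┼────┤                ┃      
6 │ 10 │  2 │ 11 │                ┃      
──┼────┼────┼────┤                ┃      
  │  3 │  4 │ 14 │                ┃      
──┼────┼────┼────┤                ┃      
5 │  9 │ 13 │ 12 │                ┃      
──┴────┴────┴────┘                ┃      
es: 4                             ┃      
                                  ┃      
                                  ┃      
━━━━━━━━━━━━━━━━━━━━━━━━━━━━━━━━━━┛      


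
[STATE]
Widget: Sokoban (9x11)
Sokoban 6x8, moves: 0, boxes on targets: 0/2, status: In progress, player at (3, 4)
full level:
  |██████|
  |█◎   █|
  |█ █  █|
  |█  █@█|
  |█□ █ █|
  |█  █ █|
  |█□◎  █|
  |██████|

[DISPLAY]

██████   
█◎   █   
█ █  █   
█  █@█   
█□ █ █   
█  █ █   
█□◎  █   
██████   
Moves: 0 
         
         


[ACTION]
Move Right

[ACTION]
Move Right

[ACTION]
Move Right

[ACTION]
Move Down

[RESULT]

██████   
█◎   █   
█ █  █   
█  █ █   
█□ █@█   
█  █ █   
█□◎  █   
██████   
Moves: 1 
         
         


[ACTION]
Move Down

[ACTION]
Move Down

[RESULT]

██████   
█◎   █   
█ █  █   
█  █ █   
█□ █ █   
█  █ █   
█□◎ @█   
██████   
Moves: 3 
         
         


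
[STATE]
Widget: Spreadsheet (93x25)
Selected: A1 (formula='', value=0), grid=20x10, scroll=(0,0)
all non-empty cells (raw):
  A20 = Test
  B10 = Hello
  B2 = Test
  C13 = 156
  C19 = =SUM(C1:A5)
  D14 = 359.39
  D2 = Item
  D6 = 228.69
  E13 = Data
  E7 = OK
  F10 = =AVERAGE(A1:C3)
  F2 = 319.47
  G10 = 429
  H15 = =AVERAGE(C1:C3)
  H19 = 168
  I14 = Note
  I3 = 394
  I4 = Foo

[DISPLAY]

A1:                                                                                          
       A       B       C       D       E       F       G       H       I       J             
---------------------------------------------------------------------------------------------
  1      [0]       0       0       0       0       0       0       0       0       0         
  2        0Test           0Item           0  319.47       0       0       0       0         
  3        0       0       0       0       0       0       0       0     394       0         
  4        0       0       0       0       0       0       0       0Foo            0         
  5        0       0       0       0       0       0       0       0       0       0         
  6        0       0       0  228.69       0       0       0       0       0       0         
  7        0       0       0       0OK             0       0       0       0       0         
  8        0       0       0       0       0       0       0       0       0       0         
  9        0       0       0       0       0       0       0       0       0       0         
 10        0Hello          0       0       0       0     429       0       0       0         
 11        0       0       0       0       0       0       0       0       0       0         
 12        0       0       0       0       0       0       0       0       0       0         
 13        0       0     156       0Data           0       0       0       0       0         
 14        0       0       0  359.39       0       0       0       0Note           0         
 15        0       0       0       0       0       0       0       0       0       0         
 16        0       0       0       0       0       0       0       0       0       0         
 17        0       0       0       0       0       0       0       0       0       0         
 18        0       0       0       0       0       0       0       0       0       0         
 19        0       0       0       0       0       0       0     168       0       0         
 20 Test           0       0       0       0       0       0       0       0       0         
                                                                                             
                                                                                             


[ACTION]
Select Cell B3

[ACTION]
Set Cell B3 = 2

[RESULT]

B3: 2                                                                                        
       A       B       C       D       E       F       G       H       I       J             
---------------------------------------------------------------------------------------------
  1        0       0       0       0       0       0       0       0       0       0         
  2        0Test           0Item           0  319.47       0       0       0       0         
  3        0     [2]       0       0       0       0       0       0     394       0         
  4        0       0       0       0       0       0       0       0Foo            0         
  5        0       0       0       0       0       0       0       0       0       0         
  6        0       0       0  228.69       0       0       0       0       0       0         
  7        0       0       0       0OK             0       0       0       0       0         
  8        0       0       0       0       0       0       0       0       0       0         
  9        0       0       0       0       0       0       0       0       0       0         
 10        0Hello          0       0       0    0.25     429       0       0       0         
 11        0       0       0       0       0       0       0       0       0       0         
 12        0       0       0       0       0       0       0       0       0       0         
 13        0       0     156       0Data           0       0       0       0       0         
 14        0       0       0  359.39       0       0       0       0Note           0         
 15        0       0       0       0       0       0       0       0       0       0         
 16        0       0       0       0       0       0       0       0       0       0         
 17        0       0       0       0       0       0       0       0       0       0         
 18        0       0       0       0       0       0       0       0       0       0         
 19        0       0       2       0       0       0       0     168       0       0         
 20 Test           0       0       0       0       0       0       0       0       0         
                                                                                             
                                                                                             


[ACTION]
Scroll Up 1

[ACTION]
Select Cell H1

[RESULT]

H1:                                                                                          
       A       B       C       D       E       F       G       H       I       J             
---------------------------------------------------------------------------------------------
  1        0       0       0       0       0       0       0     [0]       0       0         
  2        0Test           0Item           0  319.47       0       0       0       0         
  3        0       2       0       0       0       0       0       0     394       0         
  4        0       0       0       0       0       0       0       0Foo            0         
  5        0       0       0       0       0       0       0       0       0       0         
  6        0       0       0  228.69       0       0       0       0       0       0         
  7        0       0       0       0OK             0       0       0       0       0         
  8        0       0       0       0       0       0       0       0       0       0         
  9        0       0       0       0       0       0       0       0       0       0         
 10        0Hello          0       0       0    0.25     429       0       0       0         
 11        0       0       0       0       0       0       0       0       0       0         
 12        0       0       0       0       0       0       0       0       0       0         
 13        0       0     156       0Data           0       0       0       0       0         
 14        0       0       0  359.39       0       0       0       0Note           0         
 15        0       0       0       0       0       0       0       0       0       0         
 16        0       0       0       0       0       0       0       0       0       0         
 17        0       0       0       0       0       0       0       0       0       0         
 18        0       0       0       0       0       0       0       0       0       0         
 19        0       0       2       0       0       0       0     168       0       0         
 20 Test           0       0       0       0       0       0       0       0       0         
                                                                                             
                                                                                             


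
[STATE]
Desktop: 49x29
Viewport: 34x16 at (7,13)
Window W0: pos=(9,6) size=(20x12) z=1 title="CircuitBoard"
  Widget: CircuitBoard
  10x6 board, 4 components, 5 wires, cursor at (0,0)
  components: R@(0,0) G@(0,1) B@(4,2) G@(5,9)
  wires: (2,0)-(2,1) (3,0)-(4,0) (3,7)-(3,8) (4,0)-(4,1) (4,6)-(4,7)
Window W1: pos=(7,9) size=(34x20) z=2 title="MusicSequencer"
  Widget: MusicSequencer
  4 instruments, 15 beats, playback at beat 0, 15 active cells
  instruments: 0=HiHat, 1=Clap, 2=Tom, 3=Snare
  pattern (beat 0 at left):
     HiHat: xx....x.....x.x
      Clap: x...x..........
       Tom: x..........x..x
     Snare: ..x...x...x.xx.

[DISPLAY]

┃ HiHat██····█·····█·█           ┃
┃  Clap█···█··········           ┃
┃   Tom█··········█··█           ┃
┃ Snare··█···█···█·██·           ┃
┃                                ┃
┃                                ┃
┃                                ┃
┃                                ┃
┃                                ┃
┃                                ┃
┃                                ┃
┃                                ┃
┃                                ┃
┃                                ┃
┃                                ┃
┗━━━━━━━━━━━━━━━━━━━━━━━━━━━━━━━━┛


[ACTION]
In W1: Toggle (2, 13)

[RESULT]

┃ HiHat██····█·····█·█           ┃
┃  Clap█···█··········           ┃
┃   Tom█··········█·██           ┃
┃ Snare··█···█···█·██·           ┃
┃                                ┃
┃                                ┃
┃                                ┃
┃                                ┃
┃                                ┃
┃                                ┃
┃                                ┃
┃                                ┃
┃                                ┃
┃                                ┃
┃                                ┃
┗━━━━━━━━━━━━━━━━━━━━━━━━━━━━━━━━┛


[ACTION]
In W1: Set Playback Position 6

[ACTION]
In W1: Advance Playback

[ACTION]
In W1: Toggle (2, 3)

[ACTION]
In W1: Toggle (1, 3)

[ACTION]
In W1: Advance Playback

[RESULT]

┃ HiHat██····█·····█·█           ┃
┃  Clap█··██··········           ┃
┃   Tom█··█·······█·██           ┃
┃ Snare··█···█···█·██·           ┃
┃                                ┃
┃                                ┃
┃                                ┃
┃                                ┃
┃                                ┃
┃                                ┃
┃                                ┃
┃                                ┃
┃                                ┃
┃                                ┃
┃                                ┃
┗━━━━━━━━━━━━━━━━━━━━━━━━━━━━━━━━┛


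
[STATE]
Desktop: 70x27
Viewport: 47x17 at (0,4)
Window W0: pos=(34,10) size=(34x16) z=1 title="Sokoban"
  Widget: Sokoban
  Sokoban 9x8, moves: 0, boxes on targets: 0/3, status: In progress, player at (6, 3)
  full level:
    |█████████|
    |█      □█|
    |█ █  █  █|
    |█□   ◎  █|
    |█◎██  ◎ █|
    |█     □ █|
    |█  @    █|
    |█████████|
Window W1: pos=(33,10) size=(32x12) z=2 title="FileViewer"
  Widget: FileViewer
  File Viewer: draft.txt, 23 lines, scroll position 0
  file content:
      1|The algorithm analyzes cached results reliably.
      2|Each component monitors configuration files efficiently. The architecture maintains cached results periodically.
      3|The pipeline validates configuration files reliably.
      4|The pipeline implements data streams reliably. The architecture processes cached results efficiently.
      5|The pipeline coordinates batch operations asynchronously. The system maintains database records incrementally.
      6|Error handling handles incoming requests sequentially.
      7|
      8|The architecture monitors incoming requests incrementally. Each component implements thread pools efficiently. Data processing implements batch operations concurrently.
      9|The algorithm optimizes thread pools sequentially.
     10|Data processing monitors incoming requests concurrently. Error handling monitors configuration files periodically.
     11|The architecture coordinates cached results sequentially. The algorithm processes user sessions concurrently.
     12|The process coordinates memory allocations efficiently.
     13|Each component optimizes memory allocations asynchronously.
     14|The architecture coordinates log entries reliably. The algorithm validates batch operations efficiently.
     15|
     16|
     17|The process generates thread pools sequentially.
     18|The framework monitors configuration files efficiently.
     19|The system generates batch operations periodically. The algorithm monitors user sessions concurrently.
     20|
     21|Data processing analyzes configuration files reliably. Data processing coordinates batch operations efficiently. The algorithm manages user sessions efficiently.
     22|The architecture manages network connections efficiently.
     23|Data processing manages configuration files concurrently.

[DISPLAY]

                                               
                                               
                                               
                                               
                                               
                                               
                                 ┏━━━━━━━━━━━━━
                                 ┃ FileViewer  
                                 ┠─────────────
                                 ┃The algorithm
                                 ┃Each componen
                                 ┃The pipeline 
                                 ┃The pipeline 
                                 ┃The pipeline 
                                 ┃Error handlin
                                 ┃             
                                 ┃The architect


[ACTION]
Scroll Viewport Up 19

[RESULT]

                                               
                                               
                                               
                                               
                                               
                                               
                                               
                                               
                                               
                                               
                                 ┏━━━━━━━━━━━━━
                                 ┃ FileViewer  
                                 ┠─────────────
                                 ┃The algorithm
                                 ┃Each componen
                                 ┃The pipeline 
                                 ┃The pipeline 


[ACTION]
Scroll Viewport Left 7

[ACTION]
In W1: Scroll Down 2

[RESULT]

                                               
                                               
                                               
                                               
                                               
                                               
                                               
                                               
                                               
                                               
                                 ┏━━━━━━━━━━━━━
                                 ┃ FileViewer  
                                 ┠─────────────
                                 ┃The pipeline 
                                 ┃The pipeline 
                                 ┃The pipeline 
                                 ┃Error handlin


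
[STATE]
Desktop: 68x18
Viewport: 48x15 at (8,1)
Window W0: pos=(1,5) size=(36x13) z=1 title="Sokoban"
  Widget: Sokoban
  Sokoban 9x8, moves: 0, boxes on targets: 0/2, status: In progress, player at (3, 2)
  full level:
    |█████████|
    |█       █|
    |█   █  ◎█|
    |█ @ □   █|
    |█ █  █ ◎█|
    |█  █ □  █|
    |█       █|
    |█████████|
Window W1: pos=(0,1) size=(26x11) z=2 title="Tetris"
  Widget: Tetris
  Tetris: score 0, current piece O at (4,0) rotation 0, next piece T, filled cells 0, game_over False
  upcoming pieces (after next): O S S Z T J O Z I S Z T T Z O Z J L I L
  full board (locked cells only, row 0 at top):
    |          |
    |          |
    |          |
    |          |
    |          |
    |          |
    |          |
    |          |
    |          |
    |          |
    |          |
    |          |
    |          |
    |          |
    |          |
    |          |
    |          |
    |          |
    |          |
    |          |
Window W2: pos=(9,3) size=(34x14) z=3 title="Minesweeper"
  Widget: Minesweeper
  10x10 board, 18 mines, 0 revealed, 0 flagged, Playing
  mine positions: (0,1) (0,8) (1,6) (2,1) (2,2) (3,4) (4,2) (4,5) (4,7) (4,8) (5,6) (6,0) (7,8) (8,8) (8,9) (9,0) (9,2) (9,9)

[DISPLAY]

━━━━━━━━━━━━━━━━━┓                              
                 ┃                              
─┏━━━━━━━━━━━━━━━━━━━━━━━━━━━━━━━━┓             
 ┃ Minesweeper                    ┃             
 ┠────────────────────────────────┨             
 ┃■■■■■■■■■■                      ┃             
 ┃■■■■■■■■■■                      ┃             
 ┃■■■■■■■■■■                      ┃             
 ┃■■■■■■■■■■                      ┃             
 ┃■■■■■■■■■■                      ┃             
━┃■■■■■■■■■■                      ┃             
 ┃■■■■■■■■■■                      ┃             
 ┃■■■■■■■■■■                      ┃             
 ┃■■■■■■■■■■                      ┃             
█┃■■■■■■■■■■                      ┃             


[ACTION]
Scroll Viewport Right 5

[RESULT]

━━━━━━━━━━━━┓                                   
            ┃                                   
━━━━━━━━━━━━━━━━━━━━━━━━━━━━━┓                  
nesweeper                    ┃                  
─────────────────────────────┨                  
■■■■■■■                      ┃                  
■■■■■■■                      ┃                  
■■■■■■■                      ┃                  
■■■■■■■                      ┃                  
■■■■■■■                      ┃                  
■■■■■■■                      ┃                  
■■■■■■■                      ┃                  
■■■■■■■                      ┃                  
■■■■■■■                      ┃                  
■■■■■■■                      ┃                  


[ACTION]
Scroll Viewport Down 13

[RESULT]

━━━━━━━━━━━━━━━━━━━━━━━━━━━━━┓                  
nesweeper                    ┃                  
─────────────────────────────┨                  
■■■■■■■                      ┃                  
■■■■■■■                      ┃                  
■■■■■■■                      ┃                  
■■■■■■■                      ┃                  
■■■■■■■                      ┃                  
■■■■■■■                      ┃                  
■■■■■■■                      ┃                  
■■■■■■■                      ┃                  
■■■■■■■                      ┃                  
■■■■■■■                      ┃                  
━━━━━━━━━━━━━━━━━━━━━━━━━━━━━┛                  
━━━━━━━━━━━━━━━━━━━━━━━┛                        


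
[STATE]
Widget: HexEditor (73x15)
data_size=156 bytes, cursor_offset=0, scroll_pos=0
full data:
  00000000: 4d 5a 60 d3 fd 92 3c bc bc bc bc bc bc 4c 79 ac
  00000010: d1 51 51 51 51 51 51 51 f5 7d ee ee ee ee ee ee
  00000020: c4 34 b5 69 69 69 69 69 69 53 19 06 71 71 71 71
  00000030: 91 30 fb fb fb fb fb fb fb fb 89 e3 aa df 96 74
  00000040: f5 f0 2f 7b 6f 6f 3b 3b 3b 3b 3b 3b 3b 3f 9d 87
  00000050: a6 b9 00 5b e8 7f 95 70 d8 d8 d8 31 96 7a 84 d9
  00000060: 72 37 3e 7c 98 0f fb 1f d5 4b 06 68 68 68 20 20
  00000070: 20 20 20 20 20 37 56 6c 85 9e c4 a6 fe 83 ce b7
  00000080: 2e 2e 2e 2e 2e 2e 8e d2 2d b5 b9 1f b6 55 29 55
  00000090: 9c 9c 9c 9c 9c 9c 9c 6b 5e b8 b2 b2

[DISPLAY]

00000000  4D 5a 60 d3 fd 92 3c bc  bc bc bc bc bc 4c 79 ac  |MZ`...<.....
00000010  d1 51 51 51 51 51 51 51  f5 7d ee ee ee ee ee ee  |.QQQQQQQ.}..
00000020  c4 34 b5 69 69 69 69 69  69 53 19 06 71 71 71 71  |.4.iiiiiiS..
00000030  91 30 fb fb fb fb fb fb  fb fb 89 e3 aa df 96 74  |.0..........
00000040  f5 f0 2f 7b 6f 6f 3b 3b  3b 3b 3b 3b 3b 3f 9d 87  |../{oo;;;;;;
00000050  a6 b9 00 5b e8 7f 95 70  d8 d8 d8 31 96 7a 84 d9  |...[...p...1
00000060  72 37 3e 7c 98 0f fb 1f  d5 4b 06 68 68 68 20 20  |r7>|.....K.h
00000070  20 20 20 20 20 37 56 6c  85 9e c4 a6 fe 83 ce b7  |     7Vl....
00000080  2e 2e 2e 2e 2e 2e 8e d2  2d b5 b9 1f b6 55 29 55  |........-...
00000090  9c 9c 9c 9c 9c 9c 9c 6b  5e b8 b2 b2              |.......k^...
                                                                         
                                                                         
                                                                         
                                                                         
                                                                         


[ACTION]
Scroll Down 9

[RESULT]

00000090  9c 9c 9c 9c 9c 9c 9c 6b  5e b8 b2 b2              |.......k^...
                                                                         
                                                                         
                                                                         
                                                                         
                                                                         
                                                                         
                                                                         
                                                                         
                                                                         
                                                                         
                                                                         
                                                                         
                                                                         
                                                                         


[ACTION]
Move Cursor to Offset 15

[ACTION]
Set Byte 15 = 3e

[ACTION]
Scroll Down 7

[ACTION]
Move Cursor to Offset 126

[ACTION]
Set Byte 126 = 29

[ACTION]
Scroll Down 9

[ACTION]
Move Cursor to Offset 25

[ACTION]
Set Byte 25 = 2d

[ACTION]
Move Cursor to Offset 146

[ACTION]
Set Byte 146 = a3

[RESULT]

00000090  9c 9c A3 9c 9c 9c 9c 6b  5e b8 b2 b2              |.......k^...
                                                                         
                                                                         
                                                                         
                                                                         
                                                                         
                                                                         
                                                                         
                                                                         
                                                                         
                                                                         
                                                                         
                                                                         
                                                                         
                                                                         


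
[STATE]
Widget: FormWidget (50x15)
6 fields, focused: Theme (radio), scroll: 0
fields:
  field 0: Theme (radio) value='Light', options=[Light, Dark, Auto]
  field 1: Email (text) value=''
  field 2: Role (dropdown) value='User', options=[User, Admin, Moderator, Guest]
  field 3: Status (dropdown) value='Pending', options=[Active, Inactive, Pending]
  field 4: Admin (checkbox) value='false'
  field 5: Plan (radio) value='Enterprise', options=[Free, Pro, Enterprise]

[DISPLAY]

> Theme:      (●) Light  ( ) Dark  ( ) Auto       
  Email:      [                                  ]
  Role:       [User                             ▼]
  Status:     [Pending                          ▼]
  Admin:      [ ]                                 
  Plan:       ( ) Free  ( ) Pro  (●) Enterprise   
                                                  
                                                  
                                                  
                                                  
                                                  
                                                  
                                                  
                                                  
                                                  


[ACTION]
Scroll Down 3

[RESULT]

  Status:     [Pending                          ▼]
  Admin:      [ ]                                 
  Plan:       ( ) Free  ( ) Pro  (●) Enterprise   
                                                  
                                                  
                                                  
                                                  
                                                  
                                                  
                                                  
                                                  
                                                  
                                                  
                                                  
                                                  


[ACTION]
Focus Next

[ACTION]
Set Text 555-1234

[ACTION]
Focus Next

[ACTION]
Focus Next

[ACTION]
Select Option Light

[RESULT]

> Status:     [Pending                          ▼]
  Admin:      [ ]                                 
  Plan:       ( ) Free  ( ) Pro  (●) Enterprise   
                                                  
                                                  
                                                  
                                                  
                                                  
                                                  
                                                  
                                                  
                                                  
                                                  
                                                  
                                                  


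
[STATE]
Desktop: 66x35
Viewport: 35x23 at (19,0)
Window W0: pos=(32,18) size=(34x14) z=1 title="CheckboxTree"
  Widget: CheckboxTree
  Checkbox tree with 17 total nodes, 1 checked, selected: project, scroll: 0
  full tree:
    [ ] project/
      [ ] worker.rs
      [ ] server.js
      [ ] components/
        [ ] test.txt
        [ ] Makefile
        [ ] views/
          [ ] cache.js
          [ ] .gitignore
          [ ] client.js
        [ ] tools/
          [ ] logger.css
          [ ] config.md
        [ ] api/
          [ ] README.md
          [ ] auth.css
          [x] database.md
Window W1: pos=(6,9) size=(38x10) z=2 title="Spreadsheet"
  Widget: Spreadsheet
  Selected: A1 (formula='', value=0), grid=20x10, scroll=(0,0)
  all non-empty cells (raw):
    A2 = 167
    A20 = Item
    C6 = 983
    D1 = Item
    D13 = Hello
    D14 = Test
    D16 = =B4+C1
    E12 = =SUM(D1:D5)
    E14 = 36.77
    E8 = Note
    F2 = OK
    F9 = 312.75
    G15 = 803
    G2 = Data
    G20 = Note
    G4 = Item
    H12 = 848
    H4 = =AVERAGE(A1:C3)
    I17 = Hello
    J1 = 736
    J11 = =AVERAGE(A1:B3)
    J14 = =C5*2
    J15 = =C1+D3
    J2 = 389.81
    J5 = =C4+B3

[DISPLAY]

                                   
                                   
                                   
                                   
                                   
                                   
                                   
                                   
                                   
━━━━━━━━━━━━━━━━━━━━━━━━┓          
                        ┃          
────────────────────────┨          
                        ┃          
   B       C       D    ┃          
------------------------┃          
       0       0Item    ┃          
       0       0       0┃          
       0       0       0┃          
━━━━━━━━━━━━━━━━━━━━━━━━┛━━━━━━━━━━
             ┃ CheckboxTree        
             ┠─────────────────────
             ┃>[-] project/        
             ┃   [ ] worker.rs     


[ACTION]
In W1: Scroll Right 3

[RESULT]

                                   
                                   
                                   
                                   
                                   
                                   
                                   
                                   
                                   
━━━━━━━━━━━━━━━━━━━━━━━━┓          
                        ┃          
────────────────────────┨          
                        ┃          
   E       F       G    ┃          
------------------------┃          
       0       0       0┃          
       0OK      Data    ┃          
       0       0       0┃          
━━━━━━━━━━━━━━━━━━━━━━━━┛━━━━━━━━━━
             ┃ CheckboxTree        
             ┠─────────────────────
             ┃>[-] project/        
             ┃   [ ] worker.rs     


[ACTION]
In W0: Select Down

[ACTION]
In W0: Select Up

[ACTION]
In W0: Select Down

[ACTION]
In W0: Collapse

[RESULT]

                                   
                                   
                                   
                                   
                                   
                                   
                                   
                                   
                                   
━━━━━━━━━━━━━━━━━━━━━━━━┓          
                        ┃          
────────────────────────┨          
                        ┃          
   E       F       G    ┃          
------------------------┃          
       0       0       0┃          
       0OK      Data    ┃          
       0       0       0┃          
━━━━━━━━━━━━━━━━━━━━━━━━┛━━━━━━━━━━
             ┃ CheckboxTree        
             ┠─────────────────────
             ┃ [-] project/        
             ┃>  [ ] worker.rs     


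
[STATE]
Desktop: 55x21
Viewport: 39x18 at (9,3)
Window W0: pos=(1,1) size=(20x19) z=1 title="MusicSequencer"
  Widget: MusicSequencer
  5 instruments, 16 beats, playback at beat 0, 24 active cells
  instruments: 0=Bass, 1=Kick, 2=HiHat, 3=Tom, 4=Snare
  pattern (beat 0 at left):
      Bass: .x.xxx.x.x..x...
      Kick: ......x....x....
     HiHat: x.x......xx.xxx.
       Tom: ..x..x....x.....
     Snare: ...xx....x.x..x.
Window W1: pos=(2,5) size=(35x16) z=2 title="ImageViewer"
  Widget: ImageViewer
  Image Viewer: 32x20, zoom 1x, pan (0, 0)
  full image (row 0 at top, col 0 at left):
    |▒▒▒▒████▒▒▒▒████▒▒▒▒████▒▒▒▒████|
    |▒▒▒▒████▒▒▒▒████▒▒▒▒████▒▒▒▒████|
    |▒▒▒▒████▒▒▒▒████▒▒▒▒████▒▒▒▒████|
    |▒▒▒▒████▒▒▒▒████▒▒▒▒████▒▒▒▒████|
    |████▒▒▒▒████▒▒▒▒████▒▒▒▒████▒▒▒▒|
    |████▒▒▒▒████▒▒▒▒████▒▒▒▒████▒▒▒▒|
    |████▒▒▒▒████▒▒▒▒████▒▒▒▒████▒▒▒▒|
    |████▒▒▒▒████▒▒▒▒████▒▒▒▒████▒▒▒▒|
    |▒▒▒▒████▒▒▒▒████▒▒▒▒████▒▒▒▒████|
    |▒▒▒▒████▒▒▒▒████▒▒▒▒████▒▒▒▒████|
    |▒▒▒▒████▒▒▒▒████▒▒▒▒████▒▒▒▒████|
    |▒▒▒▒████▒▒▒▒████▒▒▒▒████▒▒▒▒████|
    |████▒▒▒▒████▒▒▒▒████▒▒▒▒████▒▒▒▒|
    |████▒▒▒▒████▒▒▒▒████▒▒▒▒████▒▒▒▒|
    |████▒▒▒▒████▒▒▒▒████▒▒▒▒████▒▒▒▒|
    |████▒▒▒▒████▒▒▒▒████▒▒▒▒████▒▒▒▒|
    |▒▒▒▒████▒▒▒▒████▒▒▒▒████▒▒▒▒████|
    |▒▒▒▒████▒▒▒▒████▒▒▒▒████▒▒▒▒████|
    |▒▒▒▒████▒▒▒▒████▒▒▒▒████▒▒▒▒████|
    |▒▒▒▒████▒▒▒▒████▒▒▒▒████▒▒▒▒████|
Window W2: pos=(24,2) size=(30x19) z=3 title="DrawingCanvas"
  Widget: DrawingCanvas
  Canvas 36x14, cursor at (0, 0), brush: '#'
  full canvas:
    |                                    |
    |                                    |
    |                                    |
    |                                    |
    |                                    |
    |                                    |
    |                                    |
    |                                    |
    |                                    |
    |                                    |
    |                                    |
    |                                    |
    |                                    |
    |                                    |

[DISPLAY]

───────────┨   ┃ DrawingCanvas         
12345678901┃   ┠───────────────────────
━━━━━━━━━━━━━━━┃+                      
Viewer         ┃                       
───────────────┃                       
██▒▒▒▒████▒▒▒▒█┃                       
██▒▒▒▒████▒▒▒▒█┃                       
██▒▒▒▒████▒▒▒▒█┃                       
██▒▒▒▒████▒▒▒▒█┃                       
▒▒████▒▒▒▒████▒┃                       
▒▒████▒▒▒▒████▒┃                       
▒▒████▒▒▒▒████▒┃                       
▒▒████▒▒▒▒████▒┃                       
██▒▒▒▒████▒▒▒▒█┃                       
██▒▒▒▒████▒▒▒▒█┃                       
██▒▒▒▒████▒▒▒▒█┃                       
██▒▒▒▒████▒▒▒▒█┃                       
━━━━━━━━━━━━━━━┗━━━━━━━━━━━━━━━━━━━━━━━


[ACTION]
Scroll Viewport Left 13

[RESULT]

 ┠──────────────────┨   ┃ DrawingCanvas
 ┃      ▼12345678901┃   ┠──────────────
 ┃┏━━━━━━━━━━━━━━━━━━━━━┃+             
 ┃┃ ImageViewer         ┃              
 ┃┠─────────────────────┃              
 ┃┃▒▒▒▒████▒▒▒▒████▒▒▒▒█┃              
 ┃┃▒▒▒▒████▒▒▒▒████▒▒▒▒█┃              
 ┃┃▒▒▒▒████▒▒▒▒████▒▒▒▒█┃              
 ┃┃▒▒▒▒████▒▒▒▒████▒▒▒▒█┃              
 ┃┃████▒▒▒▒████▒▒▒▒████▒┃              
 ┃┃████▒▒▒▒████▒▒▒▒████▒┃              
 ┃┃████▒▒▒▒████▒▒▒▒████▒┃              
 ┃┃████▒▒▒▒████▒▒▒▒████▒┃              
 ┃┃▒▒▒▒████▒▒▒▒████▒▒▒▒█┃              
 ┃┃▒▒▒▒████▒▒▒▒████▒▒▒▒█┃              
 ┃┃▒▒▒▒████▒▒▒▒████▒▒▒▒█┃              
 ┗┃▒▒▒▒████▒▒▒▒████▒▒▒▒█┃              
  ┗━━━━━━━━━━━━━━━━━━━━━┗━━━━━━━━━━━━━━


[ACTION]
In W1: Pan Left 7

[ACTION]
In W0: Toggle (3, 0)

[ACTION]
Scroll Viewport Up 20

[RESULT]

                                       
 ┏━━━━━━━━━━━━━━━━━━┓                  
 ┃ MusicSequencer   ┃   ┏━━━━━━━━━━━━━━
 ┠──────────────────┨   ┃ DrawingCanvas
 ┃      ▼12345678901┃   ┠──────────────
 ┃┏━━━━━━━━━━━━━━━━━━━━━┃+             
 ┃┃ ImageViewer         ┃              
 ┃┠─────────────────────┃              
 ┃┃▒▒▒▒████▒▒▒▒████▒▒▒▒█┃              
 ┃┃▒▒▒▒████▒▒▒▒████▒▒▒▒█┃              
 ┃┃▒▒▒▒████▒▒▒▒████▒▒▒▒█┃              
 ┃┃▒▒▒▒████▒▒▒▒████▒▒▒▒█┃              
 ┃┃████▒▒▒▒████▒▒▒▒████▒┃              
 ┃┃████▒▒▒▒████▒▒▒▒████▒┃              
 ┃┃████▒▒▒▒████▒▒▒▒████▒┃              
 ┃┃████▒▒▒▒████▒▒▒▒████▒┃              
 ┃┃▒▒▒▒████▒▒▒▒████▒▒▒▒█┃              
 ┃┃▒▒▒▒████▒▒▒▒████▒▒▒▒█┃              


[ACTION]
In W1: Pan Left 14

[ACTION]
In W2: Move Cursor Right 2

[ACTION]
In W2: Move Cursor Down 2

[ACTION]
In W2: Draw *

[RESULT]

                                       
 ┏━━━━━━━━━━━━━━━━━━┓                  
 ┃ MusicSequencer   ┃   ┏━━━━━━━━━━━━━━
 ┠──────────────────┨   ┃ DrawingCanvas
 ┃      ▼12345678901┃   ┠──────────────
 ┃┏━━━━━━━━━━━━━━━━━━━━━┃              
 ┃┃ ImageViewer         ┃              
 ┃┠─────────────────────┃  *           
 ┃┃▒▒▒▒████▒▒▒▒████▒▒▒▒█┃              
 ┃┃▒▒▒▒████▒▒▒▒████▒▒▒▒█┃              
 ┃┃▒▒▒▒████▒▒▒▒████▒▒▒▒█┃              
 ┃┃▒▒▒▒████▒▒▒▒████▒▒▒▒█┃              
 ┃┃████▒▒▒▒████▒▒▒▒████▒┃              
 ┃┃████▒▒▒▒████▒▒▒▒████▒┃              
 ┃┃████▒▒▒▒████▒▒▒▒████▒┃              
 ┃┃████▒▒▒▒████▒▒▒▒████▒┃              
 ┃┃▒▒▒▒████▒▒▒▒████▒▒▒▒█┃              
 ┃┃▒▒▒▒████▒▒▒▒████▒▒▒▒█┃              
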